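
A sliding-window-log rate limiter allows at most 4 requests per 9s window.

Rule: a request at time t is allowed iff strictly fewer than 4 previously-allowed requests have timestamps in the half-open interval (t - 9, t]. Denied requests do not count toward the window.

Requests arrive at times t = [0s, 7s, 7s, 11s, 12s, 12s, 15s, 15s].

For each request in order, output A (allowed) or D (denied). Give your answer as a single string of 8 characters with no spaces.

Tracking allowed requests in the window:
  req#1 t=0s: ALLOW
  req#2 t=7s: ALLOW
  req#3 t=7s: ALLOW
  req#4 t=11s: ALLOW
  req#5 t=12s: ALLOW
  req#6 t=12s: DENY
  req#7 t=15s: DENY
  req#8 t=15s: DENY

Answer: AAAAADDD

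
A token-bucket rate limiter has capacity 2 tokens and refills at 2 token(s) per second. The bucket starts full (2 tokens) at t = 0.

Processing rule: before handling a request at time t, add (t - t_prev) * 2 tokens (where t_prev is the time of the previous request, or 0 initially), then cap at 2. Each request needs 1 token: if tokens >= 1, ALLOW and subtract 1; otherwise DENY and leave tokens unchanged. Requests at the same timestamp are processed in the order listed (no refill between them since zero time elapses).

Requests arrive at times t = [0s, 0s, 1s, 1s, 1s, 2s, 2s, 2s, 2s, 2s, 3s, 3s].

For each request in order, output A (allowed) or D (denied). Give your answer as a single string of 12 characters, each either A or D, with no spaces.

Answer: AAAADAADDDAA

Derivation:
Simulating step by step:
  req#1 t=0s: ALLOW
  req#2 t=0s: ALLOW
  req#3 t=1s: ALLOW
  req#4 t=1s: ALLOW
  req#5 t=1s: DENY
  req#6 t=2s: ALLOW
  req#7 t=2s: ALLOW
  req#8 t=2s: DENY
  req#9 t=2s: DENY
  req#10 t=2s: DENY
  req#11 t=3s: ALLOW
  req#12 t=3s: ALLOW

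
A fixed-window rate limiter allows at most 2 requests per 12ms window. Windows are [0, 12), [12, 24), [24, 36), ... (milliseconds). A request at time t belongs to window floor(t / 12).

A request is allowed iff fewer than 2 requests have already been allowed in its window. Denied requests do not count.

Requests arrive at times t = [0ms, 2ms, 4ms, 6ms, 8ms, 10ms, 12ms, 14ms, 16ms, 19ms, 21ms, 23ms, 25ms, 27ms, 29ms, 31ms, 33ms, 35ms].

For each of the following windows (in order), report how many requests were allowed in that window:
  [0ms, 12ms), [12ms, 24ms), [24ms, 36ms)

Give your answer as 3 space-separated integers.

Answer: 2 2 2

Derivation:
Processing requests:
  req#1 t=0ms (window 0): ALLOW
  req#2 t=2ms (window 0): ALLOW
  req#3 t=4ms (window 0): DENY
  req#4 t=6ms (window 0): DENY
  req#5 t=8ms (window 0): DENY
  req#6 t=10ms (window 0): DENY
  req#7 t=12ms (window 1): ALLOW
  req#8 t=14ms (window 1): ALLOW
  req#9 t=16ms (window 1): DENY
  req#10 t=19ms (window 1): DENY
  req#11 t=21ms (window 1): DENY
  req#12 t=23ms (window 1): DENY
  req#13 t=25ms (window 2): ALLOW
  req#14 t=27ms (window 2): ALLOW
  req#15 t=29ms (window 2): DENY
  req#16 t=31ms (window 2): DENY
  req#17 t=33ms (window 2): DENY
  req#18 t=35ms (window 2): DENY

Allowed counts by window: 2 2 2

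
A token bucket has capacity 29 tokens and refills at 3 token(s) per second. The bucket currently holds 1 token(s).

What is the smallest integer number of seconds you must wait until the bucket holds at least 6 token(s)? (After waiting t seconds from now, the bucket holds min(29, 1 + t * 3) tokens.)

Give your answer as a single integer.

Need 1 + t * 3 >= 6, so t >= 5/3.
Smallest integer t = ceil(5/3) = 2.

Answer: 2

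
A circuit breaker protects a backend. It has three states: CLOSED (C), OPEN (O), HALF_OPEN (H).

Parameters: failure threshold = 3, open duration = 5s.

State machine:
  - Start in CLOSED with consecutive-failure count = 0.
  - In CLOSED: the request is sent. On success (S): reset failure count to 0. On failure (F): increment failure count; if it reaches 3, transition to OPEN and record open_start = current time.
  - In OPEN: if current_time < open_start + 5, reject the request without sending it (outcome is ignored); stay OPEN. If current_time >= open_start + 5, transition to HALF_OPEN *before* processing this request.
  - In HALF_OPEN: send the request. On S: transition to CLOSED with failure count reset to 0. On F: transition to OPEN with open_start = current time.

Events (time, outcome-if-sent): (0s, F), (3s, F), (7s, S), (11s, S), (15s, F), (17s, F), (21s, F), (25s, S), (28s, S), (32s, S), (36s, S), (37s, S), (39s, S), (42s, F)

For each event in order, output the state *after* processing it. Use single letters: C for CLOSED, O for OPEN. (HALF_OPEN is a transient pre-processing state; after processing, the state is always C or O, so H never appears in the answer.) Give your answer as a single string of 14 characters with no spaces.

Answer: CCCCCCOOCCCCCC

Derivation:
State after each event:
  event#1 t=0s outcome=F: state=CLOSED
  event#2 t=3s outcome=F: state=CLOSED
  event#3 t=7s outcome=S: state=CLOSED
  event#4 t=11s outcome=S: state=CLOSED
  event#5 t=15s outcome=F: state=CLOSED
  event#6 t=17s outcome=F: state=CLOSED
  event#7 t=21s outcome=F: state=OPEN
  event#8 t=25s outcome=S: state=OPEN
  event#9 t=28s outcome=S: state=CLOSED
  event#10 t=32s outcome=S: state=CLOSED
  event#11 t=36s outcome=S: state=CLOSED
  event#12 t=37s outcome=S: state=CLOSED
  event#13 t=39s outcome=S: state=CLOSED
  event#14 t=42s outcome=F: state=CLOSED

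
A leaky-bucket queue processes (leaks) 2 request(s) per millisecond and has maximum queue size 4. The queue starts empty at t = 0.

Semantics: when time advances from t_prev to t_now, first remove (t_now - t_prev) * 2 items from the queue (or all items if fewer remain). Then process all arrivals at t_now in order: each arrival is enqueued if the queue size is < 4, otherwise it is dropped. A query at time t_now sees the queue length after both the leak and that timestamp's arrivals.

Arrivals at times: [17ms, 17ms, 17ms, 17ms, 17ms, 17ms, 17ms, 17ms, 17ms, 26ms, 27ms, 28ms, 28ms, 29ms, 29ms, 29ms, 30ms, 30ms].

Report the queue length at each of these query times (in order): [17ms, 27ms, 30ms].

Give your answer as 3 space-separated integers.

Answer: 4 1 3

Derivation:
Queue lengths at query times:
  query t=17ms: backlog = 4
  query t=27ms: backlog = 1
  query t=30ms: backlog = 3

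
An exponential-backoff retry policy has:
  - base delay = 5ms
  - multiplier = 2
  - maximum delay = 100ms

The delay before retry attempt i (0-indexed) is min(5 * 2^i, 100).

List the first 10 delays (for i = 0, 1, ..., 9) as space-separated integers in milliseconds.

Computing each delay:
  i=0: min(5*2^0, 100) = 5
  i=1: min(5*2^1, 100) = 10
  i=2: min(5*2^2, 100) = 20
  i=3: min(5*2^3, 100) = 40
  i=4: min(5*2^4, 100) = 80
  i=5: min(5*2^5, 100) = 100
  i=6: min(5*2^6, 100) = 100
  i=7: min(5*2^7, 100) = 100
  i=8: min(5*2^8, 100) = 100
  i=9: min(5*2^9, 100) = 100

Answer: 5 10 20 40 80 100 100 100 100 100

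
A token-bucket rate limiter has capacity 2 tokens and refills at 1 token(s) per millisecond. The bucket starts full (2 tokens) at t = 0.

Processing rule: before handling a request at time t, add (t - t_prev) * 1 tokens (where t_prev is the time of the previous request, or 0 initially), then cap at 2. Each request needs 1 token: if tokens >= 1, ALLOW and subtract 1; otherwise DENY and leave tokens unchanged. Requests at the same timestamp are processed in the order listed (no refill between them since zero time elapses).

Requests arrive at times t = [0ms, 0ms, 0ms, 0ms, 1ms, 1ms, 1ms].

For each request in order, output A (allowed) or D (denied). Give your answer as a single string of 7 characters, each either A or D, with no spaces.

Simulating step by step:
  req#1 t=0ms: ALLOW
  req#2 t=0ms: ALLOW
  req#3 t=0ms: DENY
  req#4 t=0ms: DENY
  req#5 t=1ms: ALLOW
  req#6 t=1ms: DENY
  req#7 t=1ms: DENY

Answer: AADDADD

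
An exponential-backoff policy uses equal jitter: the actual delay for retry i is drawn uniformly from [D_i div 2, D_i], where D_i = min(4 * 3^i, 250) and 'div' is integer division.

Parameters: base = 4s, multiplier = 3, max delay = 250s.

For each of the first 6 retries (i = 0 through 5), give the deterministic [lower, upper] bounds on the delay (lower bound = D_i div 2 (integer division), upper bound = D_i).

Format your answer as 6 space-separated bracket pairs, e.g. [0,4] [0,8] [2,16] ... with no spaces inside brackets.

Answer: [2,4] [6,12] [18,36] [54,108] [125,250] [125,250]

Derivation:
Computing bounds per retry:
  i=0: D_i=min(4*3^0,250)=4, bounds=[2,4]
  i=1: D_i=min(4*3^1,250)=12, bounds=[6,12]
  i=2: D_i=min(4*3^2,250)=36, bounds=[18,36]
  i=3: D_i=min(4*3^3,250)=108, bounds=[54,108]
  i=4: D_i=min(4*3^4,250)=250, bounds=[125,250]
  i=5: D_i=min(4*3^5,250)=250, bounds=[125,250]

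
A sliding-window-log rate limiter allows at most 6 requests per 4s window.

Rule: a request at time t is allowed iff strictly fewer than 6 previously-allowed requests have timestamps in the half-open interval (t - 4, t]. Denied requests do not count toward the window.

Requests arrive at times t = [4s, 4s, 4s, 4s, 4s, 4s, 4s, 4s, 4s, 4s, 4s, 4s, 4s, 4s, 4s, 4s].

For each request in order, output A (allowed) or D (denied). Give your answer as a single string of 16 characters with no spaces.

Tracking allowed requests in the window:
  req#1 t=4s: ALLOW
  req#2 t=4s: ALLOW
  req#3 t=4s: ALLOW
  req#4 t=4s: ALLOW
  req#5 t=4s: ALLOW
  req#6 t=4s: ALLOW
  req#7 t=4s: DENY
  req#8 t=4s: DENY
  req#9 t=4s: DENY
  req#10 t=4s: DENY
  req#11 t=4s: DENY
  req#12 t=4s: DENY
  req#13 t=4s: DENY
  req#14 t=4s: DENY
  req#15 t=4s: DENY
  req#16 t=4s: DENY

Answer: AAAAAADDDDDDDDDD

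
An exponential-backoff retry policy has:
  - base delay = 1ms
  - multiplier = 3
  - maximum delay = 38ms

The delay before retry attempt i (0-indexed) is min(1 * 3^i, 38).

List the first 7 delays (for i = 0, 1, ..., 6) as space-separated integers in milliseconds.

Computing each delay:
  i=0: min(1*3^0, 38) = 1
  i=1: min(1*3^1, 38) = 3
  i=2: min(1*3^2, 38) = 9
  i=3: min(1*3^3, 38) = 27
  i=4: min(1*3^4, 38) = 38
  i=5: min(1*3^5, 38) = 38
  i=6: min(1*3^6, 38) = 38

Answer: 1 3 9 27 38 38 38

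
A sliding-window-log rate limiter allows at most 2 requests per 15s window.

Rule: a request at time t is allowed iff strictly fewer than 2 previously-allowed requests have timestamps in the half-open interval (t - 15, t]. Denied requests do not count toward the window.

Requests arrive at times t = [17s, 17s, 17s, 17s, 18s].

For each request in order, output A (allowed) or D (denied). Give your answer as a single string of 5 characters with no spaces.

Tracking allowed requests in the window:
  req#1 t=17s: ALLOW
  req#2 t=17s: ALLOW
  req#3 t=17s: DENY
  req#4 t=17s: DENY
  req#5 t=18s: DENY

Answer: AADDD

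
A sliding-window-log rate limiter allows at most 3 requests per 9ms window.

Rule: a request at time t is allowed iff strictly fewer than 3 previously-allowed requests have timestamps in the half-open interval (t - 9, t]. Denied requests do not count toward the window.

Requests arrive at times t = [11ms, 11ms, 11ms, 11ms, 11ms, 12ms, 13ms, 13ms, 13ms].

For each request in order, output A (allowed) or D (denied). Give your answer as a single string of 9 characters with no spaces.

Tracking allowed requests in the window:
  req#1 t=11ms: ALLOW
  req#2 t=11ms: ALLOW
  req#3 t=11ms: ALLOW
  req#4 t=11ms: DENY
  req#5 t=11ms: DENY
  req#6 t=12ms: DENY
  req#7 t=13ms: DENY
  req#8 t=13ms: DENY
  req#9 t=13ms: DENY

Answer: AAADDDDDD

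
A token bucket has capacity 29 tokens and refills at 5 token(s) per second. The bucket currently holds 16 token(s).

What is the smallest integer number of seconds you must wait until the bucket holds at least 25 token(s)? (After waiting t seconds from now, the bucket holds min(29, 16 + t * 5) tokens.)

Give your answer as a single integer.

Need 16 + t * 5 >= 25, so t >= 9/5.
Smallest integer t = ceil(9/5) = 2.

Answer: 2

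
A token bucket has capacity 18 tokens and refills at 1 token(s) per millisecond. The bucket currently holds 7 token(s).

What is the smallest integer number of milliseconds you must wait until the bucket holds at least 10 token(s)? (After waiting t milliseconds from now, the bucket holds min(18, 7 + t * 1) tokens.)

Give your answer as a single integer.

Need 7 + t * 1 >= 10, so t >= 3/1.
Smallest integer t = ceil(3/1) = 3.

Answer: 3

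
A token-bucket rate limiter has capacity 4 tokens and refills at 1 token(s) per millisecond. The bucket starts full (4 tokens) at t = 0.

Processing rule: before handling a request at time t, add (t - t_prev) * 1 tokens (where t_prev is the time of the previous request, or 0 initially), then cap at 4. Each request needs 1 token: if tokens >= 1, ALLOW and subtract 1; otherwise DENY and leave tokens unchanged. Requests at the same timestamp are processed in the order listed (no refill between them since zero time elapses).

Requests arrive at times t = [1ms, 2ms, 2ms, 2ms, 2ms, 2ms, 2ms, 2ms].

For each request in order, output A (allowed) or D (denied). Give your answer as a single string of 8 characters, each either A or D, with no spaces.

Simulating step by step:
  req#1 t=1ms: ALLOW
  req#2 t=2ms: ALLOW
  req#3 t=2ms: ALLOW
  req#4 t=2ms: ALLOW
  req#5 t=2ms: ALLOW
  req#6 t=2ms: DENY
  req#7 t=2ms: DENY
  req#8 t=2ms: DENY

Answer: AAAAADDD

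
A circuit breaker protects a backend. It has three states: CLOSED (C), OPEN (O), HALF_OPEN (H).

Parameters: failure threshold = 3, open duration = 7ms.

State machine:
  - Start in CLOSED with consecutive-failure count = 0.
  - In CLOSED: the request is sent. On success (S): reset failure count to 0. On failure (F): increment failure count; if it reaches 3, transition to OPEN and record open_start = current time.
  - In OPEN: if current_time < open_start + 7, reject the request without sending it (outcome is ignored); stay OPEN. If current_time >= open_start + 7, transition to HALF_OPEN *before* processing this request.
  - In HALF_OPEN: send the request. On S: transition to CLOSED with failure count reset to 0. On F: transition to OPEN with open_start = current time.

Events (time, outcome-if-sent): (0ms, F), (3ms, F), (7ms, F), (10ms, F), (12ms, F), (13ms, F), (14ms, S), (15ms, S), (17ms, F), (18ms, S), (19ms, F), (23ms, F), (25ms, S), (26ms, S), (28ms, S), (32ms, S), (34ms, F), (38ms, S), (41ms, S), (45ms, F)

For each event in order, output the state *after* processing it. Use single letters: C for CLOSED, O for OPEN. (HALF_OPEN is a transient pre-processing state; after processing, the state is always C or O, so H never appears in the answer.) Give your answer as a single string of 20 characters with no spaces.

Answer: CCOOOOCCCCCCCCCCCCCC

Derivation:
State after each event:
  event#1 t=0ms outcome=F: state=CLOSED
  event#2 t=3ms outcome=F: state=CLOSED
  event#3 t=7ms outcome=F: state=OPEN
  event#4 t=10ms outcome=F: state=OPEN
  event#5 t=12ms outcome=F: state=OPEN
  event#6 t=13ms outcome=F: state=OPEN
  event#7 t=14ms outcome=S: state=CLOSED
  event#8 t=15ms outcome=S: state=CLOSED
  event#9 t=17ms outcome=F: state=CLOSED
  event#10 t=18ms outcome=S: state=CLOSED
  event#11 t=19ms outcome=F: state=CLOSED
  event#12 t=23ms outcome=F: state=CLOSED
  event#13 t=25ms outcome=S: state=CLOSED
  event#14 t=26ms outcome=S: state=CLOSED
  event#15 t=28ms outcome=S: state=CLOSED
  event#16 t=32ms outcome=S: state=CLOSED
  event#17 t=34ms outcome=F: state=CLOSED
  event#18 t=38ms outcome=S: state=CLOSED
  event#19 t=41ms outcome=S: state=CLOSED
  event#20 t=45ms outcome=F: state=CLOSED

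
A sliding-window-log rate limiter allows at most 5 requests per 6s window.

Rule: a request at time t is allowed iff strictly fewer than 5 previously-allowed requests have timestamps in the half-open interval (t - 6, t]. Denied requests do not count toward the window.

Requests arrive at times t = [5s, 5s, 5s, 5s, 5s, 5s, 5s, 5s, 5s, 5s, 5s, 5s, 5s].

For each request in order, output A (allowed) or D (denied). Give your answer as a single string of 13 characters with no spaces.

Tracking allowed requests in the window:
  req#1 t=5s: ALLOW
  req#2 t=5s: ALLOW
  req#3 t=5s: ALLOW
  req#4 t=5s: ALLOW
  req#5 t=5s: ALLOW
  req#6 t=5s: DENY
  req#7 t=5s: DENY
  req#8 t=5s: DENY
  req#9 t=5s: DENY
  req#10 t=5s: DENY
  req#11 t=5s: DENY
  req#12 t=5s: DENY
  req#13 t=5s: DENY

Answer: AAAAADDDDDDDD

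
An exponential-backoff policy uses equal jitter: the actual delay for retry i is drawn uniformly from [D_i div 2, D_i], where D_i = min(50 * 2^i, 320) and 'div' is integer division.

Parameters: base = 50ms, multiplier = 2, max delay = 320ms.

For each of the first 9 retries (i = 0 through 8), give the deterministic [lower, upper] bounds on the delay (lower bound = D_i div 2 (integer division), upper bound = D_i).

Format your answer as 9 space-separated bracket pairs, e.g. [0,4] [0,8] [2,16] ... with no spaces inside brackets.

Computing bounds per retry:
  i=0: D_i=min(50*2^0,320)=50, bounds=[25,50]
  i=1: D_i=min(50*2^1,320)=100, bounds=[50,100]
  i=2: D_i=min(50*2^2,320)=200, bounds=[100,200]
  i=3: D_i=min(50*2^3,320)=320, bounds=[160,320]
  i=4: D_i=min(50*2^4,320)=320, bounds=[160,320]
  i=5: D_i=min(50*2^5,320)=320, bounds=[160,320]
  i=6: D_i=min(50*2^6,320)=320, bounds=[160,320]
  i=7: D_i=min(50*2^7,320)=320, bounds=[160,320]
  i=8: D_i=min(50*2^8,320)=320, bounds=[160,320]

Answer: [25,50] [50,100] [100,200] [160,320] [160,320] [160,320] [160,320] [160,320] [160,320]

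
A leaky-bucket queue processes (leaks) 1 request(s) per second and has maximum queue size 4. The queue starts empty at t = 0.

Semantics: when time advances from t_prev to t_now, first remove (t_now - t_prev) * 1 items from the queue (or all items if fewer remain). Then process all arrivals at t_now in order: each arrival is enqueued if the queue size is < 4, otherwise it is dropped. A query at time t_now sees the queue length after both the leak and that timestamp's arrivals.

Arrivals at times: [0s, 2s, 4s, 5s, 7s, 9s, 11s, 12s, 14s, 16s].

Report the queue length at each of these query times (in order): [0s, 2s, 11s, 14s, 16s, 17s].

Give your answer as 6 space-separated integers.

Queue lengths at query times:
  query t=0s: backlog = 1
  query t=2s: backlog = 1
  query t=11s: backlog = 1
  query t=14s: backlog = 1
  query t=16s: backlog = 1
  query t=17s: backlog = 0

Answer: 1 1 1 1 1 0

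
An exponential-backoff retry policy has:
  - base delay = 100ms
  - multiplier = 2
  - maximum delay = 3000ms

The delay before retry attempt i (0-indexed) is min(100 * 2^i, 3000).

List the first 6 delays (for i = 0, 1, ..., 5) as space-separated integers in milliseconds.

Answer: 100 200 400 800 1600 3000

Derivation:
Computing each delay:
  i=0: min(100*2^0, 3000) = 100
  i=1: min(100*2^1, 3000) = 200
  i=2: min(100*2^2, 3000) = 400
  i=3: min(100*2^3, 3000) = 800
  i=4: min(100*2^4, 3000) = 1600
  i=5: min(100*2^5, 3000) = 3000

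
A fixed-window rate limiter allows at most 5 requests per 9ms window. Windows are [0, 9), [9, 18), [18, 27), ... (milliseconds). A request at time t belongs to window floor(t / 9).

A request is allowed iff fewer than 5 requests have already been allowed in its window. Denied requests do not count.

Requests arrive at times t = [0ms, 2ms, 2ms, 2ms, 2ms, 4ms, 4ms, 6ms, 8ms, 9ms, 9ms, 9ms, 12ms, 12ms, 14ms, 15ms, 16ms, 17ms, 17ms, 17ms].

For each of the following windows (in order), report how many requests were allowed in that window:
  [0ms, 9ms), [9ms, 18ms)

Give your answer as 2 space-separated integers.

Answer: 5 5

Derivation:
Processing requests:
  req#1 t=0ms (window 0): ALLOW
  req#2 t=2ms (window 0): ALLOW
  req#3 t=2ms (window 0): ALLOW
  req#4 t=2ms (window 0): ALLOW
  req#5 t=2ms (window 0): ALLOW
  req#6 t=4ms (window 0): DENY
  req#7 t=4ms (window 0): DENY
  req#8 t=6ms (window 0): DENY
  req#9 t=8ms (window 0): DENY
  req#10 t=9ms (window 1): ALLOW
  req#11 t=9ms (window 1): ALLOW
  req#12 t=9ms (window 1): ALLOW
  req#13 t=12ms (window 1): ALLOW
  req#14 t=12ms (window 1): ALLOW
  req#15 t=14ms (window 1): DENY
  req#16 t=15ms (window 1): DENY
  req#17 t=16ms (window 1): DENY
  req#18 t=17ms (window 1): DENY
  req#19 t=17ms (window 1): DENY
  req#20 t=17ms (window 1): DENY

Allowed counts by window: 5 5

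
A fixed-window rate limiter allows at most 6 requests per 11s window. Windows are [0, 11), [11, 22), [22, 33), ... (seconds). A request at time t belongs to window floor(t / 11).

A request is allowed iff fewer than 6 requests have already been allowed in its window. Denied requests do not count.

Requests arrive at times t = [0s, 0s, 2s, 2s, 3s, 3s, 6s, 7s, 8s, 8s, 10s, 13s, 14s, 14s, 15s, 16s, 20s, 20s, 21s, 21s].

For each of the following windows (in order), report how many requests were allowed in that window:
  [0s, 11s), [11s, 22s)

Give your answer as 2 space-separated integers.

Answer: 6 6

Derivation:
Processing requests:
  req#1 t=0s (window 0): ALLOW
  req#2 t=0s (window 0): ALLOW
  req#3 t=2s (window 0): ALLOW
  req#4 t=2s (window 0): ALLOW
  req#5 t=3s (window 0): ALLOW
  req#6 t=3s (window 0): ALLOW
  req#7 t=6s (window 0): DENY
  req#8 t=7s (window 0): DENY
  req#9 t=8s (window 0): DENY
  req#10 t=8s (window 0): DENY
  req#11 t=10s (window 0): DENY
  req#12 t=13s (window 1): ALLOW
  req#13 t=14s (window 1): ALLOW
  req#14 t=14s (window 1): ALLOW
  req#15 t=15s (window 1): ALLOW
  req#16 t=16s (window 1): ALLOW
  req#17 t=20s (window 1): ALLOW
  req#18 t=20s (window 1): DENY
  req#19 t=21s (window 1): DENY
  req#20 t=21s (window 1): DENY

Allowed counts by window: 6 6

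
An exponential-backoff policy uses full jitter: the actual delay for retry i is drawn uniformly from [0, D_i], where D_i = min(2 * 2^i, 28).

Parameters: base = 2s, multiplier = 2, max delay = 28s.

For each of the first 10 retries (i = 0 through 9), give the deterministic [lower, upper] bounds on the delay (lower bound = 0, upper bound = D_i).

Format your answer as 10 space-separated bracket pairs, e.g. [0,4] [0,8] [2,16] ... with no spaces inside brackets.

Answer: [0,2] [0,4] [0,8] [0,16] [0,28] [0,28] [0,28] [0,28] [0,28] [0,28]

Derivation:
Computing bounds per retry:
  i=0: D_i=min(2*2^0,28)=2, bounds=[0,2]
  i=1: D_i=min(2*2^1,28)=4, bounds=[0,4]
  i=2: D_i=min(2*2^2,28)=8, bounds=[0,8]
  i=3: D_i=min(2*2^3,28)=16, bounds=[0,16]
  i=4: D_i=min(2*2^4,28)=28, bounds=[0,28]
  i=5: D_i=min(2*2^5,28)=28, bounds=[0,28]
  i=6: D_i=min(2*2^6,28)=28, bounds=[0,28]
  i=7: D_i=min(2*2^7,28)=28, bounds=[0,28]
  i=8: D_i=min(2*2^8,28)=28, bounds=[0,28]
  i=9: D_i=min(2*2^9,28)=28, bounds=[0,28]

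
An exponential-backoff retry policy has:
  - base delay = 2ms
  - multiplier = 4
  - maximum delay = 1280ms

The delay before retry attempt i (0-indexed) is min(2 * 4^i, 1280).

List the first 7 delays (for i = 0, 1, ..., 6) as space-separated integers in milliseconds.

Computing each delay:
  i=0: min(2*4^0, 1280) = 2
  i=1: min(2*4^1, 1280) = 8
  i=2: min(2*4^2, 1280) = 32
  i=3: min(2*4^3, 1280) = 128
  i=4: min(2*4^4, 1280) = 512
  i=5: min(2*4^5, 1280) = 1280
  i=6: min(2*4^6, 1280) = 1280

Answer: 2 8 32 128 512 1280 1280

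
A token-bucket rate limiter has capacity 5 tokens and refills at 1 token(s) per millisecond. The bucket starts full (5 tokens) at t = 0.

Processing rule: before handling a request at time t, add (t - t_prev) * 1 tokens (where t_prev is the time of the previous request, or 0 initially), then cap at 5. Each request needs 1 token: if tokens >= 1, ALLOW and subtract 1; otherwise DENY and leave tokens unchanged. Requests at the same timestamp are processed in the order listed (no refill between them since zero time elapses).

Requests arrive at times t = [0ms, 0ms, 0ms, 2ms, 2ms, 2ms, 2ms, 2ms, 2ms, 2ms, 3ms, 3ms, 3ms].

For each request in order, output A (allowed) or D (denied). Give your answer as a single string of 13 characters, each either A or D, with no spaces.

Answer: AAAAAAADDDADD

Derivation:
Simulating step by step:
  req#1 t=0ms: ALLOW
  req#2 t=0ms: ALLOW
  req#3 t=0ms: ALLOW
  req#4 t=2ms: ALLOW
  req#5 t=2ms: ALLOW
  req#6 t=2ms: ALLOW
  req#7 t=2ms: ALLOW
  req#8 t=2ms: DENY
  req#9 t=2ms: DENY
  req#10 t=2ms: DENY
  req#11 t=3ms: ALLOW
  req#12 t=3ms: DENY
  req#13 t=3ms: DENY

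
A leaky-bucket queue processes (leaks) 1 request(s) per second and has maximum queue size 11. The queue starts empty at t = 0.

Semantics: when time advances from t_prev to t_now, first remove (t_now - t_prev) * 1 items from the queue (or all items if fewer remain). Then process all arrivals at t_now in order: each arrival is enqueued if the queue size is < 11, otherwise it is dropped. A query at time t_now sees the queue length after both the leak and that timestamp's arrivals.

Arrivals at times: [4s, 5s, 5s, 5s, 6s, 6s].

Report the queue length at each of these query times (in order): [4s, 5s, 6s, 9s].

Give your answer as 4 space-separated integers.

Answer: 1 3 4 1

Derivation:
Queue lengths at query times:
  query t=4s: backlog = 1
  query t=5s: backlog = 3
  query t=6s: backlog = 4
  query t=9s: backlog = 1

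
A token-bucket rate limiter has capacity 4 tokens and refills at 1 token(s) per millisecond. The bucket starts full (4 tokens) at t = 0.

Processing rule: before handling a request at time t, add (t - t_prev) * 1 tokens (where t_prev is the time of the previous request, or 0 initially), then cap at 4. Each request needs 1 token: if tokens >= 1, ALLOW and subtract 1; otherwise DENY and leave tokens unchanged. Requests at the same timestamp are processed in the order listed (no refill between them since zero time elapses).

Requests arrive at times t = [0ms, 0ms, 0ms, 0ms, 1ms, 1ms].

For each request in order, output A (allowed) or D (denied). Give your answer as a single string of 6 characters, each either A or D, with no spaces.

Simulating step by step:
  req#1 t=0ms: ALLOW
  req#2 t=0ms: ALLOW
  req#3 t=0ms: ALLOW
  req#4 t=0ms: ALLOW
  req#5 t=1ms: ALLOW
  req#6 t=1ms: DENY

Answer: AAAAAD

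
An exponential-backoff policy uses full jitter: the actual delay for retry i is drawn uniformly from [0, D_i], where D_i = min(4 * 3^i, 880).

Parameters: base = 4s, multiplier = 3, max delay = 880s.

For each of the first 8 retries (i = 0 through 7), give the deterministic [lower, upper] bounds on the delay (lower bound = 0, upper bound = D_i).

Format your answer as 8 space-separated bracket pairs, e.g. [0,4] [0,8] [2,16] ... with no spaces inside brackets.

Answer: [0,4] [0,12] [0,36] [0,108] [0,324] [0,880] [0,880] [0,880]

Derivation:
Computing bounds per retry:
  i=0: D_i=min(4*3^0,880)=4, bounds=[0,4]
  i=1: D_i=min(4*3^1,880)=12, bounds=[0,12]
  i=2: D_i=min(4*3^2,880)=36, bounds=[0,36]
  i=3: D_i=min(4*3^3,880)=108, bounds=[0,108]
  i=4: D_i=min(4*3^4,880)=324, bounds=[0,324]
  i=5: D_i=min(4*3^5,880)=880, bounds=[0,880]
  i=6: D_i=min(4*3^6,880)=880, bounds=[0,880]
  i=7: D_i=min(4*3^7,880)=880, bounds=[0,880]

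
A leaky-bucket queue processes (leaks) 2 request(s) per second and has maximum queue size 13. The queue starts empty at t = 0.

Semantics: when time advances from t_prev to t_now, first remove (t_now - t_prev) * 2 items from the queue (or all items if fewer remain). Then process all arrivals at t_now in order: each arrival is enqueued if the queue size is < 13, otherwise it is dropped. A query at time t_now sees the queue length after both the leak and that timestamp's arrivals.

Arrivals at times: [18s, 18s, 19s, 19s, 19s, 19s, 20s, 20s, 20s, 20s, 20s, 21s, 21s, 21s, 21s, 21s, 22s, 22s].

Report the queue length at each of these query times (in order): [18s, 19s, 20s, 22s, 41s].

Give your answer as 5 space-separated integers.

Queue lengths at query times:
  query t=18s: backlog = 2
  query t=19s: backlog = 4
  query t=20s: backlog = 7
  query t=22s: backlog = 10
  query t=41s: backlog = 0

Answer: 2 4 7 10 0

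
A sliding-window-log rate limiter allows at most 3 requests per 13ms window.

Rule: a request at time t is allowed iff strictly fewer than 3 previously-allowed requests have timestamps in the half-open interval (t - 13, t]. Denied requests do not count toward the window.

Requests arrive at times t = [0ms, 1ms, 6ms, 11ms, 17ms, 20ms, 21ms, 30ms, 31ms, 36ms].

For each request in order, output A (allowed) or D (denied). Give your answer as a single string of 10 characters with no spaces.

Answer: AAADAAAADA

Derivation:
Tracking allowed requests in the window:
  req#1 t=0ms: ALLOW
  req#2 t=1ms: ALLOW
  req#3 t=6ms: ALLOW
  req#4 t=11ms: DENY
  req#5 t=17ms: ALLOW
  req#6 t=20ms: ALLOW
  req#7 t=21ms: ALLOW
  req#8 t=30ms: ALLOW
  req#9 t=31ms: DENY
  req#10 t=36ms: ALLOW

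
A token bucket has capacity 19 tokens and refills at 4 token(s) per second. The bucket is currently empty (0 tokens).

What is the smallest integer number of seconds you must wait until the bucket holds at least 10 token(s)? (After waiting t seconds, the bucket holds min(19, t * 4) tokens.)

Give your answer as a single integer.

Need t * 4 >= 10, so t >= 10/4.
Smallest integer t = ceil(10/4) = 3.

Answer: 3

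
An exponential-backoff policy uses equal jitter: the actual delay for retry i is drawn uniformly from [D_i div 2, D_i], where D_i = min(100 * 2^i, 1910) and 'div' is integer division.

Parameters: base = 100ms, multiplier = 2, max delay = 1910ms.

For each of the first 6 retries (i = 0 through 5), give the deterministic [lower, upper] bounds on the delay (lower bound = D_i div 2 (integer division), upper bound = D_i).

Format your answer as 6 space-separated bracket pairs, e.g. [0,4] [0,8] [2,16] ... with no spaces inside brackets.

Computing bounds per retry:
  i=0: D_i=min(100*2^0,1910)=100, bounds=[50,100]
  i=1: D_i=min(100*2^1,1910)=200, bounds=[100,200]
  i=2: D_i=min(100*2^2,1910)=400, bounds=[200,400]
  i=3: D_i=min(100*2^3,1910)=800, bounds=[400,800]
  i=4: D_i=min(100*2^4,1910)=1600, bounds=[800,1600]
  i=5: D_i=min(100*2^5,1910)=1910, bounds=[955,1910]

Answer: [50,100] [100,200] [200,400] [400,800] [800,1600] [955,1910]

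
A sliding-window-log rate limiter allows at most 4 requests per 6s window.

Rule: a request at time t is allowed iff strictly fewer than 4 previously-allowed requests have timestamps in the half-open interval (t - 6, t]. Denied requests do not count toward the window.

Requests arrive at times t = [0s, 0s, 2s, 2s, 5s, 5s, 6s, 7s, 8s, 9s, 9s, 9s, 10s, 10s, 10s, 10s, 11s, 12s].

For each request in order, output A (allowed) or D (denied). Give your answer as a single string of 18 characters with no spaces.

Answer: AAAADDAAAADDDDDDDA

Derivation:
Tracking allowed requests in the window:
  req#1 t=0s: ALLOW
  req#2 t=0s: ALLOW
  req#3 t=2s: ALLOW
  req#4 t=2s: ALLOW
  req#5 t=5s: DENY
  req#6 t=5s: DENY
  req#7 t=6s: ALLOW
  req#8 t=7s: ALLOW
  req#9 t=8s: ALLOW
  req#10 t=9s: ALLOW
  req#11 t=9s: DENY
  req#12 t=9s: DENY
  req#13 t=10s: DENY
  req#14 t=10s: DENY
  req#15 t=10s: DENY
  req#16 t=10s: DENY
  req#17 t=11s: DENY
  req#18 t=12s: ALLOW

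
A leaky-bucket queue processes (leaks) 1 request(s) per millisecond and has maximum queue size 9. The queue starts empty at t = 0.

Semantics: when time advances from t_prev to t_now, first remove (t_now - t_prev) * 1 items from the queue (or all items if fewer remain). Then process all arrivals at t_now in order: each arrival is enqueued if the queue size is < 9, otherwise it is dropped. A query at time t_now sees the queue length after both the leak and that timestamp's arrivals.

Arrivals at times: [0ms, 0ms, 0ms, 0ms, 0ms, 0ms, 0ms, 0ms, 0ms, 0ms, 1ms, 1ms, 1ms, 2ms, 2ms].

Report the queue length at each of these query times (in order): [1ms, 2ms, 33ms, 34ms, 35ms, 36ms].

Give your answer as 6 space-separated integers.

Answer: 9 9 0 0 0 0

Derivation:
Queue lengths at query times:
  query t=1ms: backlog = 9
  query t=2ms: backlog = 9
  query t=33ms: backlog = 0
  query t=34ms: backlog = 0
  query t=35ms: backlog = 0
  query t=36ms: backlog = 0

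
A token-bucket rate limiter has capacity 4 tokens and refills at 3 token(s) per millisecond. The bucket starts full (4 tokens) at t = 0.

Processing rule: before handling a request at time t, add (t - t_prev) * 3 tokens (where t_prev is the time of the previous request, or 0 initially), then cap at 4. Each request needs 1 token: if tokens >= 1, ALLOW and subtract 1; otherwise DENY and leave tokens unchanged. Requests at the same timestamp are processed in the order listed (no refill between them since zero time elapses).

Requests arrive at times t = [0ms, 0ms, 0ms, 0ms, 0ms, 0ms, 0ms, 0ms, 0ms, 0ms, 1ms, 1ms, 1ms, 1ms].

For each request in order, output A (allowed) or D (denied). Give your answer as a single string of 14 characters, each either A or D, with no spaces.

Answer: AAAADDDDDDAAAD

Derivation:
Simulating step by step:
  req#1 t=0ms: ALLOW
  req#2 t=0ms: ALLOW
  req#3 t=0ms: ALLOW
  req#4 t=0ms: ALLOW
  req#5 t=0ms: DENY
  req#6 t=0ms: DENY
  req#7 t=0ms: DENY
  req#8 t=0ms: DENY
  req#9 t=0ms: DENY
  req#10 t=0ms: DENY
  req#11 t=1ms: ALLOW
  req#12 t=1ms: ALLOW
  req#13 t=1ms: ALLOW
  req#14 t=1ms: DENY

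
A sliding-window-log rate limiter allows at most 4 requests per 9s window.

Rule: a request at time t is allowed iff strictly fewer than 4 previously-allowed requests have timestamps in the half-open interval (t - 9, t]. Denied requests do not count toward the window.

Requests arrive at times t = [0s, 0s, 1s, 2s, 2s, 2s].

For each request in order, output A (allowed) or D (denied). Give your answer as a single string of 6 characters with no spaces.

Answer: AAAADD

Derivation:
Tracking allowed requests in the window:
  req#1 t=0s: ALLOW
  req#2 t=0s: ALLOW
  req#3 t=1s: ALLOW
  req#4 t=2s: ALLOW
  req#5 t=2s: DENY
  req#6 t=2s: DENY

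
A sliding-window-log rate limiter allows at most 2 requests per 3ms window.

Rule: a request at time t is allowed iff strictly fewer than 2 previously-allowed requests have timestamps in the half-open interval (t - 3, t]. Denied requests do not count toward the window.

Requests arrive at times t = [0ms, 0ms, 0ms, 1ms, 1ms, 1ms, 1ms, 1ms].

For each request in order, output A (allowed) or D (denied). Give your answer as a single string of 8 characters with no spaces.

Answer: AADDDDDD

Derivation:
Tracking allowed requests in the window:
  req#1 t=0ms: ALLOW
  req#2 t=0ms: ALLOW
  req#3 t=0ms: DENY
  req#4 t=1ms: DENY
  req#5 t=1ms: DENY
  req#6 t=1ms: DENY
  req#7 t=1ms: DENY
  req#8 t=1ms: DENY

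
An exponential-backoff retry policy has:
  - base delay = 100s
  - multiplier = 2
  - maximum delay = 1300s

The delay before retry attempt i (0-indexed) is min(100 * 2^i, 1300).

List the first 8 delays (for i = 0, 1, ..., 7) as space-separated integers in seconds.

Answer: 100 200 400 800 1300 1300 1300 1300

Derivation:
Computing each delay:
  i=0: min(100*2^0, 1300) = 100
  i=1: min(100*2^1, 1300) = 200
  i=2: min(100*2^2, 1300) = 400
  i=3: min(100*2^3, 1300) = 800
  i=4: min(100*2^4, 1300) = 1300
  i=5: min(100*2^5, 1300) = 1300
  i=6: min(100*2^6, 1300) = 1300
  i=7: min(100*2^7, 1300) = 1300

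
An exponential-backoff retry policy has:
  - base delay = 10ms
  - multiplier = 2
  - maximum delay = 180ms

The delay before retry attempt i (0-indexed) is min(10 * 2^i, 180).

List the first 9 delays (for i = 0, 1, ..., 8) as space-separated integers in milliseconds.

Computing each delay:
  i=0: min(10*2^0, 180) = 10
  i=1: min(10*2^1, 180) = 20
  i=2: min(10*2^2, 180) = 40
  i=3: min(10*2^3, 180) = 80
  i=4: min(10*2^4, 180) = 160
  i=5: min(10*2^5, 180) = 180
  i=6: min(10*2^6, 180) = 180
  i=7: min(10*2^7, 180) = 180
  i=8: min(10*2^8, 180) = 180

Answer: 10 20 40 80 160 180 180 180 180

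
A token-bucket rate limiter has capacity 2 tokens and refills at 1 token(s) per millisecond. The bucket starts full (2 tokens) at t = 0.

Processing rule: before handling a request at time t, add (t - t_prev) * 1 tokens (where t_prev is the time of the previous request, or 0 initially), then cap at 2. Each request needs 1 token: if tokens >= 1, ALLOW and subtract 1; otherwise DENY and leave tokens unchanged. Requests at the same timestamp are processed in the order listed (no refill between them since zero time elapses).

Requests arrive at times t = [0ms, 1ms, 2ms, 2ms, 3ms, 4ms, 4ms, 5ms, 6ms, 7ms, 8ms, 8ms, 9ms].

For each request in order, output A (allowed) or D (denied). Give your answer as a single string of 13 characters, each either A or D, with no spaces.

Simulating step by step:
  req#1 t=0ms: ALLOW
  req#2 t=1ms: ALLOW
  req#3 t=2ms: ALLOW
  req#4 t=2ms: ALLOW
  req#5 t=3ms: ALLOW
  req#6 t=4ms: ALLOW
  req#7 t=4ms: DENY
  req#8 t=5ms: ALLOW
  req#9 t=6ms: ALLOW
  req#10 t=7ms: ALLOW
  req#11 t=8ms: ALLOW
  req#12 t=8ms: DENY
  req#13 t=9ms: ALLOW

Answer: AAAAAADAAAADA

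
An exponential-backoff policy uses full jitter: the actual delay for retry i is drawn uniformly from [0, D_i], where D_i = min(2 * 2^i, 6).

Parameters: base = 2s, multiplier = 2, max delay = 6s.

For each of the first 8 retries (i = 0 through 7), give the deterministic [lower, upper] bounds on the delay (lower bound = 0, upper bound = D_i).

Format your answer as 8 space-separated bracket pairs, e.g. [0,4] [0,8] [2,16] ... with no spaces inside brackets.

Computing bounds per retry:
  i=0: D_i=min(2*2^0,6)=2, bounds=[0,2]
  i=1: D_i=min(2*2^1,6)=4, bounds=[0,4]
  i=2: D_i=min(2*2^2,6)=6, bounds=[0,6]
  i=3: D_i=min(2*2^3,6)=6, bounds=[0,6]
  i=4: D_i=min(2*2^4,6)=6, bounds=[0,6]
  i=5: D_i=min(2*2^5,6)=6, bounds=[0,6]
  i=6: D_i=min(2*2^6,6)=6, bounds=[0,6]
  i=7: D_i=min(2*2^7,6)=6, bounds=[0,6]

Answer: [0,2] [0,4] [0,6] [0,6] [0,6] [0,6] [0,6] [0,6]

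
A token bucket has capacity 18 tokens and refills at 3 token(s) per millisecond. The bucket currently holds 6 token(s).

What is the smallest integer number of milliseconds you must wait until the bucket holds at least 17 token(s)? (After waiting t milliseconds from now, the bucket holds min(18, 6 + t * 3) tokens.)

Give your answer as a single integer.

Need 6 + t * 3 >= 17, so t >= 11/3.
Smallest integer t = ceil(11/3) = 4.

Answer: 4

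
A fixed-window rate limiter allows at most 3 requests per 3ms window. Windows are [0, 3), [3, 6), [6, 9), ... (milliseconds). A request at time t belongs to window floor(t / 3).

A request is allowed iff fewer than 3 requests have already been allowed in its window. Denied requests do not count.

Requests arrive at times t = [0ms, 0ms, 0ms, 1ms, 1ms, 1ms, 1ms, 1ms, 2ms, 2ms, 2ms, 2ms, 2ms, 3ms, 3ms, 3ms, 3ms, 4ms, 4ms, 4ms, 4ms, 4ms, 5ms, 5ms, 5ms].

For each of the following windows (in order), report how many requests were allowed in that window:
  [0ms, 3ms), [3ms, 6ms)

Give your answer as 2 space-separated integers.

Processing requests:
  req#1 t=0ms (window 0): ALLOW
  req#2 t=0ms (window 0): ALLOW
  req#3 t=0ms (window 0): ALLOW
  req#4 t=1ms (window 0): DENY
  req#5 t=1ms (window 0): DENY
  req#6 t=1ms (window 0): DENY
  req#7 t=1ms (window 0): DENY
  req#8 t=1ms (window 0): DENY
  req#9 t=2ms (window 0): DENY
  req#10 t=2ms (window 0): DENY
  req#11 t=2ms (window 0): DENY
  req#12 t=2ms (window 0): DENY
  req#13 t=2ms (window 0): DENY
  req#14 t=3ms (window 1): ALLOW
  req#15 t=3ms (window 1): ALLOW
  req#16 t=3ms (window 1): ALLOW
  req#17 t=3ms (window 1): DENY
  req#18 t=4ms (window 1): DENY
  req#19 t=4ms (window 1): DENY
  req#20 t=4ms (window 1): DENY
  req#21 t=4ms (window 1): DENY
  req#22 t=4ms (window 1): DENY
  req#23 t=5ms (window 1): DENY
  req#24 t=5ms (window 1): DENY
  req#25 t=5ms (window 1): DENY

Allowed counts by window: 3 3

Answer: 3 3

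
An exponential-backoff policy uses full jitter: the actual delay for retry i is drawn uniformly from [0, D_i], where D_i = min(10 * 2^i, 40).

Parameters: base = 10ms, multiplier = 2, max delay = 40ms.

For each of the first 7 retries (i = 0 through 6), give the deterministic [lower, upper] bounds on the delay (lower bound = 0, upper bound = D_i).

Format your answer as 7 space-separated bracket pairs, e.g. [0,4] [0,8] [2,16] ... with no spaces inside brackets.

Answer: [0,10] [0,20] [0,40] [0,40] [0,40] [0,40] [0,40]

Derivation:
Computing bounds per retry:
  i=0: D_i=min(10*2^0,40)=10, bounds=[0,10]
  i=1: D_i=min(10*2^1,40)=20, bounds=[0,20]
  i=2: D_i=min(10*2^2,40)=40, bounds=[0,40]
  i=3: D_i=min(10*2^3,40)=40, bounds=[0,40]
  i=4: D_i=min(10*2^4,40)=40, bounds=[0,40]
  i=5: D_i=min(10*2^5,40)=40, bounds=[0,40]
  i=6: D_i=min(10*2^6,40)=40, bounds=[0,40]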